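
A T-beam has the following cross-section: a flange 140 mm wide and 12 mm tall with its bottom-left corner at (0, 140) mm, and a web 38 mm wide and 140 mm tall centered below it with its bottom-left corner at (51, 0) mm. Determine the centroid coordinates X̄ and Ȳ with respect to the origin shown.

X̄ = 70.00 mm, Ȳ = 88.24 mm

Part | A | x̄ᵢ | ȳᵢ | A·x̄ᵢ | A·ȳᵢ
web | 5320.00 | 70.00 | 70.00 | 372400.00 | 372400.00
flange | 1680.00 | 70.00 | 146.00 | 117600.00 | 245280.00
Σ | 7000.00 |  |  | 490000.00 | 617680.00
X̄ = 490000.00 / 7000.00 = 70.00 mm
Ȳ = 617680.00 / 7000.00 = 88.24 mm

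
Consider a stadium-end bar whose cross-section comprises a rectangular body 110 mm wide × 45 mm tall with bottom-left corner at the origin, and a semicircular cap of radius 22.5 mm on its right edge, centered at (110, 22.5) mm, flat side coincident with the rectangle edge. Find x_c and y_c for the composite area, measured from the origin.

x_c = 63.93 mm, y_c = 22.50 mm

rectangular body: A = 110 × 45 = 4950.00, centroid at (55.00, 22.50).
semicircular end: A = ½π·22.5² = 795.22, centroid at (119.55, 22.50).
ΣA = 5745.22 mm²
ΣAx_c = (4950.00)(55.00) + (795.22)(119.55) = 367317.47 mm³
ΣAy_c = (4950.00)(22.50) + (795.22)(22.50) = 129267.35 mm³
x_c = 367317.47 / 5745.22 = 63.93 mm
y_c = 129267.35 / 5745.22 = 22.50 mm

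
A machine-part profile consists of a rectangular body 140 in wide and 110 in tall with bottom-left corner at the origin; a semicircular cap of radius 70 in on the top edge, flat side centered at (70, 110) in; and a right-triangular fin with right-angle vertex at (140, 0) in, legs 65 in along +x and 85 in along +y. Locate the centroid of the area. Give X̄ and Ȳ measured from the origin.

X̄ = 79.79 in, Ȳ = 77.36 in

rectangular body: A = 140 × 110 = 15400.00, centroid at (70.00, 55.00).
semicircular top: A = ½π·70² = 7696.90, centroid at (70.00, 139.71).
triangular fin: A = ½·65·85 = 2762.50, centroid at (161.67, 28.33).
ΣA = 25859.40 in², ΣAX̄ = 2063387.31 in³, ΣAȲ = 2000596.72 in³.
X̄ = 2063387.31/25859.40 = 79.79 in; Ȳ = 2000596.72/25859.40 = 77.36 in.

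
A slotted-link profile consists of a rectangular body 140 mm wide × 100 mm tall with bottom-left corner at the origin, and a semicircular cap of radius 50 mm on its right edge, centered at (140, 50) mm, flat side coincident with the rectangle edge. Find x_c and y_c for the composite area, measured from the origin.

Part | A | x̄ᵢ | ȳᵢ | A·x̄ᵢ | A·ȳᵢ
rectangular body | 14000.00 | 70.00 | 50.00 | 980000.00 | 700000.00
semicircular end | 3926.99 | 161.22 | 50.00 | 633112.05 | 196349.54
Σ | 17926.99 |  |  | 1613112.05 | 896349.54
x_c = 1613112.05 / 17926.99 = 89.98 mm
y_c = 896349.54 / 17926.99 = 50.00 mm

x_c = 89.98 mm, y_c = 50.00 mm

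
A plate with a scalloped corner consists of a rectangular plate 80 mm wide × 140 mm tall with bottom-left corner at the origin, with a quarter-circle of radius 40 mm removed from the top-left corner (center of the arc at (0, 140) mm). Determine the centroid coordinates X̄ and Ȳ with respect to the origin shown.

plate: A = 80 × 140 = 11200.00, centroid at (40.00, 70.00).
removed quarter-circle: A = −¼π·40² = -1256.64, centroid at (16.98, 123.02).
ΣA = 9943.36 mm², ΣAX̄ = 426666.67 mm³, ΣAȲ = 629404.14 mm³.
X̄ = 426666.67/9943.36 = 42.91 mm; Ȳ = 629404.14/9943.36 = 63.30 mm.

X̄ = 42.91 mm, Ȳ = 63.30 mm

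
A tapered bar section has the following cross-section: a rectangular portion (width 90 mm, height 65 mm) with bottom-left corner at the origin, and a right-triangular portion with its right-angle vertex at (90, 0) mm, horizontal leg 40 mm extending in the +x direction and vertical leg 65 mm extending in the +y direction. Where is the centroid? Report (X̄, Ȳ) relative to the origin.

X̄ = 55.61 mm, Ȳ = 30.53 mm

Part | A | x̄ᵢ | ȳᵢ | A·x̄ᵢ | A·ȳᵢ
rectangular portion | 5850.00 | 45.00 | 32.50 | 263250.00 | 190125.00
triangular portion | 1300.00 | 103.33 | 21.67 | 134333.33 | 28166.67
Σ | 7150.00 |  |  | 397583.33 | 218291.67
X̄ = 397583.33 / 7150.00 = 55.61 mm
Ȳ = 218291.67 / 7150.00 = 30.53 mm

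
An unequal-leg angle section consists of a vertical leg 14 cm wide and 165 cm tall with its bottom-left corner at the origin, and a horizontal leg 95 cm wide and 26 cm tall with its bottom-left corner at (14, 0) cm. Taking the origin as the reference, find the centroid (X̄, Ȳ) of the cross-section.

X̄ = 35.16 cm, Ȳ = 46.59 cm

vertical leg: A = 14 × 165 = 2310.00, centroid at (7.00, 82.50).
horizontal leg: A = 95 × 26 = 2470.00, centroid at (61.50, 13.00).
ΣA = 4780.00 cm²
ΣAX̄ = (2310.00)(7.00) + (2470.00)(61.50) = 168075.00 cm³
ΣAȲ = (2310.00)(82.50) + (2470.00)(13.00) = 222685.00 cm³
X̄ = 168075.00 / 4780.00 = 35.16 cm
Ȳ = 222685.00 / 4780.00 = 46.59 cm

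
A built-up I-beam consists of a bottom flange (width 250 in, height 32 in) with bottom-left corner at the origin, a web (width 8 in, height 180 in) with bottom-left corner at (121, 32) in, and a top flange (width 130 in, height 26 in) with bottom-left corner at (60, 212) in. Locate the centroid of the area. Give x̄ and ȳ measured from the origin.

bottom flange: A = 250 × 32 = 8000.00, centroid at (125.00, 16.00).
web: A = 8 × 180 = 1440.00, centroid at (125.00, 122.00).
top flange: A = 130 × 26 = 3380.00, centroid at (125.00, 225.00).
ΣA = 12820.00 in²
ΣAx̄ = (8000.00)(125.00) + (1440.00)(125.00) + (3380.00)(125.00) = 1602500.00 in³
ΣAȳ = (8000.00)(16.00) + (1440.00)(122.00) + (3380.00)(225.00) = 1064180.00 in³
x̄ = 1602500.00 / 12820.00 = 125.00 in
ȳ = 1064180.00 / 12820.00 = 83.01 in

x̄ = 125.00 in, ȳ = 83.01 in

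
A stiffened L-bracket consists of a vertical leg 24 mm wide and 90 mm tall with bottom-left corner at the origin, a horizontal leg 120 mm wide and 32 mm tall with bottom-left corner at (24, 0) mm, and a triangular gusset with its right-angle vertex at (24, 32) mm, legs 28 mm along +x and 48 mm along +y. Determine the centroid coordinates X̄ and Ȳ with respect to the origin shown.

vertical leg: A = 24 × 90 = 2160.00, centroid at (12.00, 45.00).
horizontal leg: A = 120 × 32 = 3840.00, centroid at (84.00, 16.00).
gusset: A = ½·28·48 = 672.00, centroid at (33.33, 48.00).
ΣA = 6672.00 mm²
ΣAX̄ = (2160.00)(12.00) + (3840.00)(84.00) + (672.00)(33.33) = 370880.00 mm³
ΣAȲ = (2160.00)(45.00) + (3840.00)(16.00) + (672.00)(48.00) = 190896.00 mm³
X̄ = 370880.00 / 6672.00 = 55.59 mm
Ȳ = 190896.00 / 6672.00 = 28.61 mm

X̄ = 55.59 mm, Ȳ = 28.61 mm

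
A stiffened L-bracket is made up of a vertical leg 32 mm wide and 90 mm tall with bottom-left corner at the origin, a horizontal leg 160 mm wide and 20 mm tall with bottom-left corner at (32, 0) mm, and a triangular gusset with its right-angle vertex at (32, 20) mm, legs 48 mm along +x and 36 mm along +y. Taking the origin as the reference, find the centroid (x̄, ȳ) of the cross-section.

x̄ = 64.22 mm, ȳ = 27.25 mm

Part | A | x̄ᵢ | ȳᵢ | A·x̄ᵢ | A·ȳᵢ
vertical leg | 2880.00 | 16.00 | 45.00 | 46080.00 | 129600.00
horizontal leg | 3200.00 | 112.00 | 10.00 | 358400.00 | 32000.00
gusset | 864.00 | 48.00 | 32.00 | 41472.00 | 27648.00
Σ | 6944.00 |  |  | 445952.00 | 189248.00
x̄ = 445952.00 / 6944.00 = 64.22 mm
ȳ = 189248.00 / 6944.00 = 27.25 mm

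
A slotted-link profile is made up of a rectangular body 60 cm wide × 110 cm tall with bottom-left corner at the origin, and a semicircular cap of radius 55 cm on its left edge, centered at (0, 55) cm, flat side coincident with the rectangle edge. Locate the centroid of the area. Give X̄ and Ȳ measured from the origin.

X̄ = 7.67 cm, Ȳ = 55.00 cm

Part | A | x̄ᵢ | ȳᵢ | A·x̄ᵢ | A·ȳᵢ
rectangular body | 6600.00 | 30.00 | 55.00 | 198000.00 | 363000.00
semicircular end | 4751.66 | -23.34 | 55.00 | -110916.67 | 261341.24
Σ | 11351.66 |  |  | 87083.33 | 624341.24
X̄ = 87083.33 / 11351.66 = 7.67 cm
Ȳ = 624341.24 / 11351.66 = 55.00 cm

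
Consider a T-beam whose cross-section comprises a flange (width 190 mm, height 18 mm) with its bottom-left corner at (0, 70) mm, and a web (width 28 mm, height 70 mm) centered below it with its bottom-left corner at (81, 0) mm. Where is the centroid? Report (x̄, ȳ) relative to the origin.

web: A = 28 × 70 = 1960.00, centroid at (95.00, 35.00).
flange: A = 190 × 18 = 3420.00, centroid at (95.00, 79.00).
ΣA = 5380.00 mm²
ΣAx̄ = (1960.00)(95.00) + (3420.00)(95.00) = 511100.00 mm³
ΣAȳ = (1960.00)(35.00) + (3420.00)(79.00) = 338780.00 mm³
x̄ = 511100.00 / 5380.00 = 95.00 mm
ȳ = 338780.00 / 5380.00 = 62.97 mm

x̄ = 95.00 mm, ȳ = 62.97 mm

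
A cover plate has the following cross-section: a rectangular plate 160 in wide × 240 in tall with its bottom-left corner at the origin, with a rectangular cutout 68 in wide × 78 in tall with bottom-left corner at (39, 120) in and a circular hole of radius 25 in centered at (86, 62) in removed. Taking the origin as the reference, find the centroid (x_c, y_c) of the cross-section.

x_c = 80.81 in, y_c = 117.01 in

Part | A | x̄ᵢ | ȳᵢ | A·x̄ᵢ | A·ȳᵢ
plate | 38400.00 | 80.00 | 120.00 | 3072000.00 | 4608000.00
hole 1 | -5304.00 | 73.00 | 159.00 | -387192.00 | -843336.00
hole 2 | -1963.50 | 86.00 | 62.00 | -168860.61 | -121736.72
Σ | 31132.50 |  |  | 2515947.39 | 3642927.28
x_c = 2515947.39 / 31132.50 = 80.81 in
y_c = 3642927.28 / 31132.50 = 117.01 in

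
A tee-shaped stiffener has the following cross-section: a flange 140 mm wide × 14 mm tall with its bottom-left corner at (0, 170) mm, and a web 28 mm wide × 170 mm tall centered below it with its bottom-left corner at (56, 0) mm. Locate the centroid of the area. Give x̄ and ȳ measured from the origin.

web: A = 28 × 170 = 4760.00, centroid at (70.00, 85.00).
flange: A = 140 × 14 = 1960.00, centroid at (70.00, 177.00).
ΣA = 6720.00 mm², ΣAx̄ = 470400.00 mm³, ΣAȳ = 751520.00 mm³.
x̄ = 470400.00/6720.00 = 70.00 mm; ȳ = 751520.00/6720.00 = 111.83 mm.

x̄ = 70.00 mm, ȳ = 111.83 mm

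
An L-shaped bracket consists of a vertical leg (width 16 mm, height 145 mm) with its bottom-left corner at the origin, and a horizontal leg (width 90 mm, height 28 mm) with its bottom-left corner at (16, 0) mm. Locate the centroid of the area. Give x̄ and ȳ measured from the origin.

x̄ = 35.60 mm, ȳ = 42.04 mm

vertical leg: A = 16 × 145 = 2320.00, centroid at (8.00, 72.50).
horizontal leg: A = 90 × 28 = 2520.00, centroid at (61.00, 14.00).
ΣA = 4840.00 mm²
ΣAx̄ = (2320.00)(8.00) + (2520.00)(61.00) = 172280.00 mm³
ΣAȳ = (2320.00)(72.50) + (2520.00)(14.00) = 203480.00 mm³
x̄ = 172280.00 / 4840.00 = 35.60 mm
ȳ = 203480.00 / 4840.00 = 42.04 mm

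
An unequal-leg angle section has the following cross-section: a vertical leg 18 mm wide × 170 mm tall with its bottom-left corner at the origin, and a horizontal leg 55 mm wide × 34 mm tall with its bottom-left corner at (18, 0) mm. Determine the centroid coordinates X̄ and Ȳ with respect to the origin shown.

X̄ = 22.84 mm, Ȳ = 59.21 mm

vertical leg: A = 18 × 170 = 3060.00, centroid at (9.00, 85.00).
horizontal leg: A = 55 × 34 = 1870.00, centroid at (45.50, 17.00).
ΣA = 4930.00 mm²
ΣAX̄ = (3060.00)(9.00) + (1870.00)(45.50) = 112625.00 mm³
ΣAȲ = (3060.00)(85.00) + (1870.00)(17.00) = 291890.00 mm³
X̄ = 112625.00 / 4930.00 = 22.84 mm
Ȳ = 291890.00 / 4930.00 = 59.21 mm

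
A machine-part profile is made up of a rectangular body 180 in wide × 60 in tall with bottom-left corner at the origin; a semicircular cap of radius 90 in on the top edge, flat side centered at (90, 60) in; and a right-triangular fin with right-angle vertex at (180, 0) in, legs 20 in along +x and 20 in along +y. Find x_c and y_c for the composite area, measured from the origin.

rectangular body: A = 180 × 60 = 10800.00, centroid at (90.00, 30.00).
semicircular top: A = ½π·90² = 12723.45, centroid at (90.00, 98.20).
triangular fin: A = ½·20·20 = 200.00, centroid at (186.67, 6.67).
ΣA = 23723.45 in²
ΣAx_c = (10800.00)(90.00) + (12723.45)(90.00) + (200.00)(186.67) = 2154443.86 in³
ΣAy_c = (10800.00)(30.00) + (12723.45)(98.20) + (200.00)(6.67) = 1574740.35 in³
x_c = 2154443.86 / 23723.45 = 90.81 in
y_c = 1574740.35 / 23723.45 = 66.38 in

x_c = 90.81 in, y_c = 66.38 in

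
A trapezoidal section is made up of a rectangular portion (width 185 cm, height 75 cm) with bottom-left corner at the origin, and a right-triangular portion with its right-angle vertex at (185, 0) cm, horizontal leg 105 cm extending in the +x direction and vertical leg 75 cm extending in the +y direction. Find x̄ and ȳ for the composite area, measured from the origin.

rectangular portion: A = 185 × 75 = 13875.00, centroid at (92.50, 37.50).
triangular portion: A = ½·105·75 = 3937.50, centroid at (220.00, 25.00).
ΣA = 17812.50 cm²
ΣAx̄ = (13875.00)(92.50) + (3937.50)(220.00) = 2149687.50 cm³
ΣAȳ = (13875.00)(37.50) + (3937.50)(25.00) = 618750.00 cm³
x̄ = 2149687.50 / 17812.50 = 120.68 cm
ȳ = 618750.00 / 17812.50 = 34.74 cm

x̄ = 120.68 cm, ȳ = 34.74 cm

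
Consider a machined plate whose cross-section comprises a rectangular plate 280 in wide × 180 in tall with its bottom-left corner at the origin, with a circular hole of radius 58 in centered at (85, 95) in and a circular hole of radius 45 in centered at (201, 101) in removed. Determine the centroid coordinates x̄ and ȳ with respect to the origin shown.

Part | A | x̄ᵢ | ȳᵢ | A·x̄ᵢ | A·ȳᵢ
plate | 50400.00 | 140.00 | 90.00 | 7056000.00 | 4536000.00
hole 1 | -10568.32 | 85.00 | 95.00 | -898307.00 | -1003990.18
hole 2 | -6361.73 | 201.00 | 101.00 | -1278706.75 | -642534.24
Σ | 33469.96 |  |  | 4878986.25 | 2889475.58
x̄ = 4878986.25 / 33469.96 = 145.77 in
ȳ = 2889475.58 / 33469.96 = 86.33 in

x̄ = 145.77 in, ȳ = 86.33 in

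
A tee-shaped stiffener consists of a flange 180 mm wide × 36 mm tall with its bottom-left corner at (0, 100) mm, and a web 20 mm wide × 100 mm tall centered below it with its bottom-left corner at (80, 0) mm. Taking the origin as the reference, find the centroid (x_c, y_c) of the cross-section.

web: A = 20 × 100 = 2000.00, centroid at (90.00, 50.00).
flange: A = 180 × 36 = 6480.00, centroid at (90.00, 118.00).
ΣA = 8480.00 mm²
ΣAx_c = (2000.00)(90.00) + (6480.00)(90.00) = 763200.00 mm³
ΣAy_c = (2000.00)(50.00) + (6480.00)(118.00) = 864640.00 mm³
x_c = 763200.00 / 8480.00 = 90.00 mm
y_c = 864640.00 / 8480.00 = 101.96 mm

x_c = 90.00 mm, y_c = 101.96 mm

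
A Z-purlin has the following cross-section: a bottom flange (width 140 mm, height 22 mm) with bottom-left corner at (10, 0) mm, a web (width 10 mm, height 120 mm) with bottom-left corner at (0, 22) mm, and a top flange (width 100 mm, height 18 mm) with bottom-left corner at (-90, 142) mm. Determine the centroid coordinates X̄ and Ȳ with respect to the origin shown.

bottom flange: A = 140 × 22 = 3080.00, centroid at (80.00, 11.00).
web: A = 10 × 120 = 1200.00, centroid at (5.00, 82.00).
top flange: A = 100 × 18 = 1800.00, centroid at (-40.00, 151.00).
ΣA = 6080.00 mm²
ΣAX̄ = (3080.00)(80.00) + (1200.00)(5.00) + (1800.00)(-40.00) = 180400.00 mm³
ΣAȲ = (3080.00)(11.00) + (1200.00)(82.00) + (1800.00)(151.00) = 404080.00 mm³
X̄ = 180400.00 / 6080.00 = 29.67 mm
Ȳ = 404080.00 / 6080.00 = 66.46 mm

X̄ = 29.67 mm, Ȳ = 66.46 mm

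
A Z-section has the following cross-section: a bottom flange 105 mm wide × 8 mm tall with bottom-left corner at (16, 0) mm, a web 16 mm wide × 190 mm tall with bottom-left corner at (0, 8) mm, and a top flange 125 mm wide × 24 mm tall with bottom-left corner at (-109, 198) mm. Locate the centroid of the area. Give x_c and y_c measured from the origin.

Part | A | x̄ᵢ | ȳᵢ | A·x̄ᵢ | A·ȳᵢ
bottom flange | 840.00 | 68.50 | 4.00 | 57540.00 | 3360.00
web | 3040.00 | 8.00 | 103.00 | 24320.00 | 313120.00
top flange | 3000.00 | -46.50 | 210.00 | -139500.00 | 630000.00
Σ | 6880.00 |  |  | -57640.00 | 946480.00
x_c = -57640.00 / 6880.00 = -8.38 mm
y_c = 946480.00 / 6880.00 = 137.57 mm

x_c = -8.38 mm, y_c = 137.57 mm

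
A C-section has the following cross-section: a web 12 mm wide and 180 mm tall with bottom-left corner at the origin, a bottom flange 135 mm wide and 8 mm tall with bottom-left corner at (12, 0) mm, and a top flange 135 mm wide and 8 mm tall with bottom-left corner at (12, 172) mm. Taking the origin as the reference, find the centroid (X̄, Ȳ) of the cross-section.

X̄ = 42.75 mm, Ȳ = 90.00 mm

web: A = 12 × 180 = 2160.00, centroid at (6.00, 90.00).
bottom flange: A = 135 × 8 = 1080.00, centroid at (79.50, 4.00).
top flange: A = 135 × 8 = 1080.00, centroid at (79.50, 176.00).
ΣA = 4320.00 mm²
ΣAX̄ = (2160.00)(6.00) + (1080.00)(79.50) + (1080.00)(79.50) = 184680.00 mm³
ΣAȲ = (2160.00)(90.00) + (1080.00)(4.00) + (1080.00)(176.00) = 388800.00 mm³
X̄ = 184680.00 / 4320.00 = 42.75 mm
Ȳ = 388800.00 / 4320.00 = 90.00 mm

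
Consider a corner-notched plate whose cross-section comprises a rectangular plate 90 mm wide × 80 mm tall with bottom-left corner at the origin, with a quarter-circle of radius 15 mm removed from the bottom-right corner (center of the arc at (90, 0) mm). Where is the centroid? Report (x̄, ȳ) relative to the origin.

plate: A = 90 × 80 = 7200.00, centroid at (45.00, 40.00).
removed quarter-circle: A = −¼π·15² = -176.71, centroid at (83.63, 6.37).
ΣA = 7023.29 mm², ΣAx̄ = 309220.69 mm³, ΣAȳ = 286875.00 mm³.
x̄ = 309220.69/7023.29 = 44.03 mm; ȳ = 286875.00/7023.29 = 40.85 mm.

x̄ = 44.03 mm, ȳ = 40.85 mm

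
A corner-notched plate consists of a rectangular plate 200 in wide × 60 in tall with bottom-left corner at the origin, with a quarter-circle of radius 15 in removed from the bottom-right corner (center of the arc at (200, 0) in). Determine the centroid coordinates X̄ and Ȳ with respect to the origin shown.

plate: A = 200 × 60 = 12000.00, centroid at (100.00, 30.00).
removed quarter-circle: A = −¼π·15² = -176.71, centroid at (193.63, 6.37).
ΣA = 11823.29 in², ΣAX̄ = 1165782.08 in³, ΣAȲ = 358875.00 in³.
X̄ = 1165782.08/11823.29 = 98.60 in; Ȳ = 358875.00/11823.29 = 30.35 in.

X̄ = 98.60 in, Ȳ = 30.35 in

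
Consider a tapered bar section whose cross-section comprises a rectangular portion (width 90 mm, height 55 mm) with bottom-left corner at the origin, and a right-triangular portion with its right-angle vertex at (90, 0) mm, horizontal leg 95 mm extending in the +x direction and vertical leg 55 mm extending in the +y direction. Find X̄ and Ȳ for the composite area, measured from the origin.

rectangular portion: A = 90 × 55 = 4950.00, centroid at (45.00, 27.50).
triangular portion: A = ½·95·55 = 2612.50, centroid at (121.67, 18.33).
ΣA = 7562.50 mm², ΣAX̄ = 540604.17 mm³, ΣAȲ = 184020.83 mm³.
X̄ = 540604.17/7562.50 = 71.48 mm; Ȳ = 184020.83/7562.50 = 24.33 mm.

X̄ = 71.48 mm, Ȳ = 24.33 mm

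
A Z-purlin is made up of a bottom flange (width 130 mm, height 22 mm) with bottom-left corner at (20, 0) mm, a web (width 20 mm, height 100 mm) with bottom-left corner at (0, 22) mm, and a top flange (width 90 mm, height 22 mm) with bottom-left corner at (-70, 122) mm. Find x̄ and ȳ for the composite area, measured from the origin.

bottom flange: A = 130 × 22 = 2860.00, centroid at (85.00, 11.00).
web: A = 20 × 100 = 2000.00, centroid at (10.00, 72.00).
top flange: A = 90 × 22 = 1980.00, centroid at (-25.00, 133.00).
ΣA = 6840.00 mm²
ΣAx̄ = (2860.00)(85.00) + (2000.00)(10.00) + (1980.00)(-25.00) = 213600.00 mm³
ΣAȳ = (2860.00)(11.00) + (2000.00)(72.00) + (1980.00)(133.00) = 438800.00 mm³
x̄ = 213600.00 / 6840.00 = 31.23 mm
ȳ = 438800.00 / 6840.00 = 64.15 mm

x̄ = 31.23 mm, ȳ = 64.15 mm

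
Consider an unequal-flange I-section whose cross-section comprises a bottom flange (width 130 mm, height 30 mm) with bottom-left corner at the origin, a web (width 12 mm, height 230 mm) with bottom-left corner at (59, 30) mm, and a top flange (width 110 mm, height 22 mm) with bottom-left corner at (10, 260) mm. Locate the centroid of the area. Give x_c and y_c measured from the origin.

bottom flange: A = 130 × 30 = 3900.00, centroid at (65.00, 15.00).
web: A = 12 × 230 = 2760.00, centroid at (65.00, 145.00).
top flange: A = 110 × 22 = 2420.00, centroid at (65.00, 271.00).
ΣA = 9080.00 mm², ΣAx_c = 590200.00 mm³, ΣAy_c = 1114520.00 mm³.
x_c = 590200.00/9080.00 = 65.00 mm; y_c = 1114520.00/9080.00 = 122.74 mm.

x_c = 65.00 mm, y_c = 122.74 mm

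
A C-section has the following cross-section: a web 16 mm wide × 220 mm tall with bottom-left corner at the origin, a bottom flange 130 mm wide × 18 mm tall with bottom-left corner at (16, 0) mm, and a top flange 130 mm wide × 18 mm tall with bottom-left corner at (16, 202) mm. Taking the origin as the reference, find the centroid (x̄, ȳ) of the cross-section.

x̄ = 49.66 mm, ȳ = 110.00 mm

web: A = 16 × 220 = 3520.00, centroid at (8.00, 110.00).
bottom flange: A = 130 × 18 = 2340.00, centroid at (81.00, 9.00).
top flange: A = 130 × 18 = 2340.00, centroid at (81.00, 211.00).
ΣA = 8200.00 mm², ΣAx̄ = 407240.00 mm³, ΣAȳ = 902000.00 mm³.
x̄ = 407240.00/8200.00 = 49.66 mm; ȳ = 902000.00/8200.00 = 110.00 mm.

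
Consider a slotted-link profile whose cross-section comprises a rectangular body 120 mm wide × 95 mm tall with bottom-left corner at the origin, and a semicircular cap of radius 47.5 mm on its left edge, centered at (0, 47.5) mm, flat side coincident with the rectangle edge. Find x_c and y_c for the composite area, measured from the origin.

x_c = 40.99 mm, y_c = 47.50 mm

Part | A | x̄ᵢ | ȳᵢ | A·x̄ᵢ | A·ȳᵢ
rectangular body | 11400.00 | 60.00 | 47.50 | 684000.00 | 541500.00
semicircular end | 3544.11 | -20.16 | 47.50 | -71447.92 | 168345.19
Σ | 14944.11 |  |  | 612552.08 | 709845.19
x_c = 612552.08 / 14944.11 = 40.99 mm
y_c = 709845.19 / 14944.11 = 47.50 mm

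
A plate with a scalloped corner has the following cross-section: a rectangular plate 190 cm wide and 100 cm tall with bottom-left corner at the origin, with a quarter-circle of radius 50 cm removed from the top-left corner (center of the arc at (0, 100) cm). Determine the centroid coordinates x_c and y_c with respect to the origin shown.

Part | A | x̄ᵢ | ȳᵢ | A·x̄ᵢ | A·ȳᵢ
plate | 19000.00 | 95.00 | 50.00 | 1805000.00 | 950000.00
removed quarter-circle | -1963.50 | 21.22 | 78.78 | -41666.67 | -154682.87
Σ | 17036.50 |  |  | 1763333.33 | 795317.13
x_c = 1763333.33 / 17036.50 = 103.50 cm
y_c = 795317.13 / 17036.50 = 46.68 cm

x_c = 103.50 cm, y_c = 46.68 cm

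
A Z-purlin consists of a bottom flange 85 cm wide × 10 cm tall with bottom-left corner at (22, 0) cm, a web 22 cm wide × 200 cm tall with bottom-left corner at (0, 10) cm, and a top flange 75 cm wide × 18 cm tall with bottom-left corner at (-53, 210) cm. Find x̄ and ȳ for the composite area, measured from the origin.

x̄ = 12.47 cm, ȳ = 118.77 cm

bottom flange: A = 85 × 10 = 850.00, centroid at (64.50, 5.00).
web: A = 22 × 200 = 4400.00, centroid at (11.00, 110.00).
top flange: A = 75 × 18 = 1350.00, centroid at (-15.50, 219.00).
ΣA = 6600.00 cm², ΣAx̄ = 82300.00 cm³, ΣAȳ = 783900.00 cm³.
x̄ = 82300.00/6600.00 = 12.47 cm; ȳ = 783900.00/6600.00 = 118.77 cm.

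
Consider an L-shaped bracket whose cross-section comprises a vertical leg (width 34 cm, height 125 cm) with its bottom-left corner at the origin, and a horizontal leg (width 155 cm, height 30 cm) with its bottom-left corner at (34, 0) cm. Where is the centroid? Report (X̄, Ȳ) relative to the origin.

X̄ = 66.37 cm, Ȳ = 37.68 cm

Part | A | x̄ᵢ | ȳᵢ | A·x̄ᵢ | A·ȳᵢ
vertical leg | 4250.00 | 17.00 | 62.50 | 72250.00 | 265625.00
horizontal leg | 4650.00 | 111.50 | 15.00 | 518475.00 | 69750.00
Σ | 8900.00 |  |  | 590725.00 | 335375.00
X̄ = 590725.00 / 8900.00 = 66.37 cm
Ȳ = 335375.00 / 8900.00 = 37.68 cm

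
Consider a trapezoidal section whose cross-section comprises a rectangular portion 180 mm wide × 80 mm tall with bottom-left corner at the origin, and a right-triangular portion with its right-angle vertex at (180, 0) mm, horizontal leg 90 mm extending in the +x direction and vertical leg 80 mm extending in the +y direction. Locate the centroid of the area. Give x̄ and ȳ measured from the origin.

Part | A | x̄ᵢ | ȳᵢ | A·x̄ᵢ | A·ȳᵢ
rectangular portion | 14400.00 | 90.00 | 40.00 | 1296000.00 | 576000.00
triangular portion | 3600.00 | 210.00 | 26.67 | 756000.00 | 96000.00
Σ | 18000.00 |  |  | 2052000.00 | 672000.00
x̄ = 2052000.00 / 18000.00 = 114.00 mm
ȳ = 672000.00 / 18000.00 = 37.33 mm

x̄ = 114.00 mm, ȳ = 37.33 mm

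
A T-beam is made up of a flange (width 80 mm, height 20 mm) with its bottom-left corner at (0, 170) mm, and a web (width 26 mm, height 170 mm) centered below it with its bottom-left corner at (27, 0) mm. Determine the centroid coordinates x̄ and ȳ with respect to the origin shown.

x̄ = 40.00 mm, ȳ = 110.25 mm

web: A = 26 × 170 = 4420.00, centroid at (40.00, 85.00).
flange: A = 80 × 20 = 1600.00, centroid at (40.00, 180.00).
ΣA = 6020.00 mm², ΣAx̄ = 240800.00 mm³, ΣAȳ = 663700.00 mm³.
x̄ = 240800.00/6020.00 = 40.00 mm; ȳ = 663700.00/6020.00 = 110.25 mm.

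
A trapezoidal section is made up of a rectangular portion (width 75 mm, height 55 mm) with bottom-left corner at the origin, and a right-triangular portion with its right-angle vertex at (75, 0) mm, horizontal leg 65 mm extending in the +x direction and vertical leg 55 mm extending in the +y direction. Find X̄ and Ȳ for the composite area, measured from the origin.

rectangular portion: A = 75 × 55 = 4125.00, centroid at (37.50, 27.50).
triangular portion: A = ½·65·55 = 1787.50, centroid at (96.67, 18.33).
ΣA = 5912.50 mm²
ΣAX̄ = (4125.00)(37.50) + (1787.50)(96.67) = 327479.17 mm³
ΣAȲ = (4125.00)(27.50) + (1787.50)(18.33) = 146208.33 mm³
X̄ = 327479.17 / 5912.50 = 55.39 mm
Ȳ = 146208.33 / 5912.50 = 24.73 mm

X̄ = 55.39 mm, Ȳ = 24.73 mm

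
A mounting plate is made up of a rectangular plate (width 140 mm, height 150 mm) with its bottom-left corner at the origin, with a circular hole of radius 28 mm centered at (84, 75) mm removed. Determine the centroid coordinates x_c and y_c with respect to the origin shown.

x_c = 68.14 mm, y_c = 75.00 mm

plate: A = 140 × 150 = 21000.00, centroid at (70.00, 75.00).
hole: A = −π·28² = -2463.01, centroid at (84.00, 75.00).
ΣA = 18536.99 mm²
ΣAx_c = (21000.00)(70.00) + (-2463.01)(84.00) = 1263107.27 mm³
ΣAy_c = (21000.00)(75.00) + (-2463.01)(75.00) = 1390274.35 mm³
x_c = 1263107.27 / 18536.99 = 68.14 mm
y_c = 1390274.35 / 18536.99 = 75.00 mm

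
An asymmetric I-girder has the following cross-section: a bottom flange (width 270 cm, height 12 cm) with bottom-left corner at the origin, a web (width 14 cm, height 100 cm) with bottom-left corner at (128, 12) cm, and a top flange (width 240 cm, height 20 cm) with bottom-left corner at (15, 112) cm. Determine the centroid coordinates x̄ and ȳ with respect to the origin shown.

bottom flange: A = 270 × 12 = 3240.00, centroid at (135.00, 6.00).
web: A = 14 × 100 = 1400.00, centroid at (135.00, 62.00).
top flange: A = 240 × 20 = 4800.00, centroid at (135.00, 122.00).
ΣA = 9440.00 cm², ΣAx̄ = 1274400.00 cm³, ΣAȳ = 691840.00 cm³.
x̄ = 1274400.00/9440.00 = 135.00 cm; ȳ = 691840.00/9440.00 = 73.29 cm.

x̄ = 135.00 cm, ȳ = 73.29 cm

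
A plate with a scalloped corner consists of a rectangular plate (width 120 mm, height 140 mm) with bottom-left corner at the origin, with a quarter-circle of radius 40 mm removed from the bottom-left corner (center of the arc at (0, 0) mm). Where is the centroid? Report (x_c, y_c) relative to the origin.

plate: A = 120 × 140 = 16800.00, centroid at (60.00, 70.00).
removed quarter-circle: A = −¼π·40² = -1256.64, centroid at (16.98, 16.98).
ΣA = 15543.36 mm²
ΣAx_c = (16800.00)(60.00) + (-1256.64)(16.98) = 986666.67 mm³
ΣAy_c = (16800.00)(70.00) + (-1256.64)(16.98) = 1154666.67 mm³
x_c = 986666.67 / 15543.36 = 63.48 mm
y_c = 1154666.67 / 15543.36 = 74.29 mm

x_c = 63.48 mm, y_c = 74.29 mm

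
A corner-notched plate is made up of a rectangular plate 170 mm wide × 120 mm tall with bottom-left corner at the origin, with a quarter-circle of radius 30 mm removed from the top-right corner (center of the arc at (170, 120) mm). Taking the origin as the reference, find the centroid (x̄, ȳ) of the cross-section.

x̄ = 82.41 mm, ȳ = 58.30 mm

Part | A | x̄ᵢ | ȳᵢ | A·x̄ᵢ | A·ȳᵢ
plate | 20400.00 | 85.00 | 60.00 | 1734000.00 | 1224000.00
removed quarter-circle | -706.86 | 157.27 | 107.27 | -111165.92 | -75823.00
Σ | 19693.14 |  |  | 1622834.08 | 1148177.00
x̄ = 1622834.08 / 19693.14 = 82.41 mm
ȳ = 1148177.00 / 19693.14 = 58.30 mm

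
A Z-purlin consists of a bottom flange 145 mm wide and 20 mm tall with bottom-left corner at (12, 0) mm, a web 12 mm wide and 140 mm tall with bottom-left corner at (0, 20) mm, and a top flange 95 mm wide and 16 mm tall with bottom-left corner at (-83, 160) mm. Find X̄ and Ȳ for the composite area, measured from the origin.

Part | A | x̄ᵢ | ȳᵢ | A·x̄ᵢ | A·ȳᵢ
bottom flange | 2900.00 | 84.50 | 10.00 | 245050.00 | 29000.00
web | 1680.00 | 6.00 | 90.00 | 10080.00 | 151200.00
top flange | 1520.00 | -35.50 | 168.00 | -53960.00 | 255360.00
Σ | 6100.00 |  |  | 201170.00 | 435560.00
X̄ = 201170.00 / 6100.00 = 32.98 mm
Ȳ = 435560.00 / 6100.00 = 71.40 mm

X̄ = 32.98 mm, Ȳ = 71.40 mm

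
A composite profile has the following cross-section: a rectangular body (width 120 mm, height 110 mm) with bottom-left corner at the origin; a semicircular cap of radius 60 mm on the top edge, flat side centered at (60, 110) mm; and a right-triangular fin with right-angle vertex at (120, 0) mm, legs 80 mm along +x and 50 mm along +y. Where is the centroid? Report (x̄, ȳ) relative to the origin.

x̄ = 68.31 mm, ȳ = 73.14 mm

rectangular body: A = 120 × 110 = 13200.00, centroid at (60.00, 55.00).
semicircular top: A = ½π·60² = 5654.87, centroid at (60.00, 135.46).
triangular fin: A = ½·80·50 = 2000.00, centroid at (146.67, 16.67).
ΣA = 20854.87 mm²
ΣAx̄ = (13200.00)(60.00) + (5654.87)(60.00) + (2000.00)(146.67) = 1424625.34 mm³
ΣAȳ = (13200.00)(55.00) + (5654.87)(135.46) + (2000.00)(16.67) = 1525368.68 mm³
x̄ = 1424625.34 / 20854.87 = 68.31 mm
ȳ = 1525368.68 / 20854.87 = 73.14 mm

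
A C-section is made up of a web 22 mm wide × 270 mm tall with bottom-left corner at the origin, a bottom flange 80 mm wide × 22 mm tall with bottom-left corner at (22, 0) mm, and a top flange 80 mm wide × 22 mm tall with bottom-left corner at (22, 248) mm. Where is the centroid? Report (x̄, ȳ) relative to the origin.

web: A = 22 × 270 = 5940.00, centroid at (11.00, 135.00).
bottom flange: A = 80 × 22 = 1760.00, centroid at (62.00, 11.00).
top flange: A = 80 × 22 = 1760.00, centroid at (62.00, 259.00).
ΣA = 9460.00 mm²
ΣAx̄ = (5940.00)(11.00) + (1760.00)(62.00) + (1760.00)(62.00) = 283580.00 mm³
ΣAȳ = (5940.00)(135.00) + (1760.00)(11.00) + (1760.00)(259.00) = 1277100.00 mm³
x̄ = 283580.00 / 9460.00 = 29.98 mm
ȳ = 1277100.00 / 9460.00 = 135.00 mm

x̄ = 29.98 mm, ȳ = 135.00 mm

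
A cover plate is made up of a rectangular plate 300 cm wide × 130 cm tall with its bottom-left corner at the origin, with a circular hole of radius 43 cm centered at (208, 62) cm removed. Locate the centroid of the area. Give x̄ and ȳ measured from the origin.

Part | A | x̄ᵢ | ȳᵢ | A·x̄ᵢ | A·ȳᵢ
plate | 39000.00 | 150.00 | 65.00 | 5850000.00 | 2535000.00
hole | -5808.80 | 208.00 | 62.00 | -1208231.40 | -360145.90
Σ | 33191.20 |  |  | 4641768.60 | 2174854.10
x̄ = 4641768.60 / 33191.20 = 139.85 cm
ȳ = 2174854.10 / 33191.20 = 65.53 cm

x̄ = 139.85 cm, ȳ = 65.53 cm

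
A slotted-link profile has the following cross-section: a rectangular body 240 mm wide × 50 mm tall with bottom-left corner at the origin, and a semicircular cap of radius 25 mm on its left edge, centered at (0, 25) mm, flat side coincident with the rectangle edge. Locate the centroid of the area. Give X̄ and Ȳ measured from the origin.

X̄ = 110.12 mm, Ȳ = 25.00 mm

rectangular body: A = 240 × 50 = 12000.00, centroid at (120.00, 25.00).
semicircular end: A = ½π·25² = 981.75, centroid at (-10.61, 25.00).
ΣA = 12981.75 mm², ΣAX̄ = 1429583.33 mm³, ΣAȲ = 324543.69 mm³.
X̄ = 1429583.33/12981.75 = 110.12 mm; Ȳ = 324543.69/12981.75 = 25.00 mm.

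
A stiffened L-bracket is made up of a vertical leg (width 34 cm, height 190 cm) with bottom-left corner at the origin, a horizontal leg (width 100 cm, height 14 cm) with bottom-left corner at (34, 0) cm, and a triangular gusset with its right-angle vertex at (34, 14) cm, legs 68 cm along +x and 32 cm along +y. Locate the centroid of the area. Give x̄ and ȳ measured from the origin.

vertical leg: A = 34 × 190 = 6460.00, centroid at (17.00, 95.00).
horizontal leg: A = 100 × 14 = 1400.00, centroid at (84.00, 7.00).
gusset: A = ½·68·32 = 1088.00, centroid at (56.67, 24.67).
ΣA = 8948.00 cm²
ΣAx̄ = (6460.00)(17.00) + (1400.00)(84.00) + (1088.00)(56.67) = 289073.33 cm³
ΣAȳ = (6460.00)(95.00) + (1400.00)(7.00) + (1088.00)(24.67) = 650337.33 cm³
x̄ = 289073.33 / 8948.00 = 32.31 cm
ȳ = 650337.33 / 8948.00 = 72.68 cm

x̄ = 32.31 cm, ȳ = 72.68 cm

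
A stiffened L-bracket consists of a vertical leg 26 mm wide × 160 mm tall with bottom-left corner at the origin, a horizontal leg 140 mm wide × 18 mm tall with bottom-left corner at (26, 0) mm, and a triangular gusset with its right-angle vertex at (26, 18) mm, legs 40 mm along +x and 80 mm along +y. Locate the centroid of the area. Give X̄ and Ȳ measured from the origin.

X̄ = 43.35 mm, Ȳ = 51.56 mm

Part | A | x̄ᵢ | ȳᵢ | A·x̄ᵢ | A·ȳᵢ
vertical leg | 4160.00 | 13.00 | 80.00 | 54080.00 | 332800.00
horizontal leg | 2520.00 | 96.00 | 9.00 | 241920.00 | 22680.00
gusset | 1600.00 | 39.33 | 44.67 | 62933.33 | 71466.67
Σ | 8280.00 |  |  | 358933.33 | 426946.67
X̄ = 358933.33 / 8280.00 = 43.35 mm
Ȳ = 426946.67 / 8280.00 = 51.56 mm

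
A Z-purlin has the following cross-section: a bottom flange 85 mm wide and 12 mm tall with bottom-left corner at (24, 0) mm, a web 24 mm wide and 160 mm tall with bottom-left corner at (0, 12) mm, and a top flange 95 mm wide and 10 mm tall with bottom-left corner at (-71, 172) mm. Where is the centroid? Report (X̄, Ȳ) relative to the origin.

X̄ = 15.76 mm, Ȳ = 90.80 mm

Part | A | x̄ᵢ | ȳᵢ | A·x̄ᵢ | A·ȳᵢ
bottom flange | 1020.00 | 66.50 | 6.00 | 67830.00 | 6120.00
web | 3840.00 | 12.00 | 92.00 | 46080.00 | 353280.00
top flange | 950.00 | -23.50 | 177.00 | -22325.00 | 168150.00
Σ | 5810.00 |  |  | 91585.00 | 527550.00
X̄ = 91585.00 / 5810.00 = 15.76 mm
Ȳ = 527550.00 / 5810.00 = 90.80 mm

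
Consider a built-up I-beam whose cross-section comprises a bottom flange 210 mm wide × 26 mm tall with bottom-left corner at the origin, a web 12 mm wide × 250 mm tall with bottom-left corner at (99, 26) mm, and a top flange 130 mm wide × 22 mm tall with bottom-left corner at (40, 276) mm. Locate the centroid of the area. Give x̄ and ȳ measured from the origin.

x̄ = 105.00 mm, ȳ = 118.80 mm

Part | A | x̄ᵢ | ȳᵢ | A·x̄ᵢ | A·ȳᵢ
bottom flange | 5460.00 | 105.00 | 13.00 | 573300.00 | 70980.00
web | 3000.00 | 105.00 | 151.00 | 315000.00 | 453000.00
top flange | 2860.00 | 105.00 | 287.00 | 300300.00 | 820820.00
Σ | 11320.00 |  |  | 1188600.00 | 1344800.00
x̄ = 1188600.00 / 11320.00 = 105.00 mm
ȳ = 1344800.00 / 11320.00 = 118.80 mm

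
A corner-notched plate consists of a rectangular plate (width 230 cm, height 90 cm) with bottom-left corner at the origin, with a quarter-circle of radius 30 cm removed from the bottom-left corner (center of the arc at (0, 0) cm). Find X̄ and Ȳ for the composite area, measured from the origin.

Part | A | x̄ᵢ | ȳᵢ | A·x̄ᵢ | A·ȳᵢ
plate | 20700.00 | 115.00 | 45.00 | 2380500.00 | 931500.00
removed quarter-circle | -706.86 | 12.73 | 12.73 | -9000.00 | -9000.00
Σ | 19993.14 |  |  | 2371500.00 | 922500.00
X̄ = 2371500.00 / 19993.14 = 118.62 cm
Ȳ = 922500.00 / 19993.14 = 46.14 cm

X̄ = 118.62 cm, Ȳ = 46.14 cm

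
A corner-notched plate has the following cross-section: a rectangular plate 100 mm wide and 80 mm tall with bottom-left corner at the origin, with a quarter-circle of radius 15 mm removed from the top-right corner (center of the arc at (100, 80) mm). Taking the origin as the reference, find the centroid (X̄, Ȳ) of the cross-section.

X̄ = 49.01 mm, Ȳ = 39.24 mm

Part | A | x̄ᵢ | ȳᵢ | A·x̄ᵢ | A·ȳᵢ
plate | 8000.00 | 50.00 | 40.00 | 400000.00 | 320000.00
removed quarter-circle | -176.71 | 93.63 | 73.63 | -16546.46 | -13012.17
Σ | 7823.29 |  |  | 383453.54 | 306987.83
X̄ = 383453.54 / 7823.29 = 49.01 mm
Ȳ = 306987.83 / 7823.29 = 39.24 mm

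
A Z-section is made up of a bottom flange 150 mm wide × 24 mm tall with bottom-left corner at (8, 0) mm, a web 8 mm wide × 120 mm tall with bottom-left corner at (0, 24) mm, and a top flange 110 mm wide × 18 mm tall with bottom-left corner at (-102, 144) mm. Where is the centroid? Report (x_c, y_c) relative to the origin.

bottom flange: A = 150 × 24 = 3600.00, centroid at (83.00, 12.00).
web: A = 8 × 120 = 960.00, centroid at (4.00, 84.00).
top flange: A = 110 × 18 = 1980.00, centroid at (-47.00, 153.00).
ΣA = 6540.00 mm²
ΣAx_c = (3600.00)(83.00) + (960.00)(4.00) + (1980.00)(-47.00) = 209580.00 mm³
ΣAy_c = (3600.00)(12.00) + (960.00)(84.00) + (1980.00)(153.00) = 426780.00 mm³
x_c = 209580.00 / 6540.00 = 32.05 mm
y_c = 426780.00 / 6540.00 = 65.26 mm

x_c = 32.05 mm, y_c = 65.26 mm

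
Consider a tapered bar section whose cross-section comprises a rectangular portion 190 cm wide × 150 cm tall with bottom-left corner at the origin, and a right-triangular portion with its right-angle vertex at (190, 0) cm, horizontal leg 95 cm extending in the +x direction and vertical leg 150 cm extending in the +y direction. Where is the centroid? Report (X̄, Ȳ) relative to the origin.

Part | A | x̄ᵢ | ȳᵢ | A·x̄ᵢ | A·ȳᵢ
rectangular portion | 28500.00 | 95.00 | 75.00 | 2707500.00 | 2137500.00
triangular portion | 7125.00 | 221.67 | 50.00 | 1579375.00 | 356250.00
Σ | 35625.00 |  |  | 4286875.00 | 2493750.00
X̄ = 4286875.00 / 35625.00 = 120.33 cm
Ȳ = 2493750.00 / 35625.00 = 70.00 cm

X̄ = 120.33 cm, Ȳ = 70.00 cm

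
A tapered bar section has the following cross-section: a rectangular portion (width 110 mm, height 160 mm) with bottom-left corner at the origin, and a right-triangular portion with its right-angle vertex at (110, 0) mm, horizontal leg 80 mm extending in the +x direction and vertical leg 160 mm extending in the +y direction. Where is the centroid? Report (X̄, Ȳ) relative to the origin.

rectangular portion: A = 110 × 160 = 17600.00, centroid at (55.00, 80.00).
triangular portion: A = ½·80·160 = 6400.00, centroid at (136.67, 53.33).
ΣA = 24000.00 mm², ΣAX̄ = 1842666.67 mm³, ΣAȲ = 1749333.33 mm³.
X̄ = 1842666.67/24000.00 = 76.78 mm; Ȳ = 1749333.33/24000.00 = 72.89 mm.

X̄ = 76.78 mm, Ȳ = 72.89 mm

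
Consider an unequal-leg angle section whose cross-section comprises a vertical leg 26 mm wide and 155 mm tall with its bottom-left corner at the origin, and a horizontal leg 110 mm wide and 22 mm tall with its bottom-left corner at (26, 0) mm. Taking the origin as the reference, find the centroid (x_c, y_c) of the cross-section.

vertical leg: A = 26 × 155 = 4030.00, centroid at (13.00, 77.50).
horizontal leg: A = 110 × 22 = 2420.00, centroid at (81.00, 11.00).
ΣA = 6450.00 mm²
ΣAx_c = (4030.00)(13.00) + (2420.00)(81.00) = 248410.00 mm³
ΣAy_c = (4030.00)(77.50) + (2420.00)(11.00) = 338945.00 mm³
x_c = 248410.00 / 6450.00 = 38.51 mm
y_c = 338945.00 / 6450.00 = 52.55 mm

x_c = 38.51 mm, y_c = 52.55 mm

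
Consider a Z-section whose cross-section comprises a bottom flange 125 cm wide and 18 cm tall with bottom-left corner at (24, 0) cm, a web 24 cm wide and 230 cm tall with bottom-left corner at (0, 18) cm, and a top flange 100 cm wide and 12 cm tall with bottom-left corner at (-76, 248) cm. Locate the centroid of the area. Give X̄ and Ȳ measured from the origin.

X̄ = 25.60 cm, Ȳ = 118.08 cm

Part | A | x̄ᵢ | ȳᵢ | A·x̄ᵢ | A·ȳᵢ
bottom flange | 2250.00 | 86.50 | 9.00 | 194625.00 | 20250.00
web | 5520.00 | 12.00 | 133.00 | 66240.00 | 734160.00
top flange | 1200.00 | -26.00 | 254.00 | -31200.00 | 304800.00
Σ | 8970.00 |  |  | 229665.00 | 1059210.00
X̄ = 229665.00 / 8970.00 = 25.60 cm
Ȳ = 1059210.00 / 8970.00 = 118.08 cm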